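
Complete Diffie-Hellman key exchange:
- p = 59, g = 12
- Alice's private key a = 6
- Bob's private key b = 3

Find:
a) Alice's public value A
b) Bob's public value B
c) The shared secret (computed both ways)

Step 1: A = g^a mod p = 12^6 mod 59 = 53.
Step 2: B = g^b mod p = 12^3 mod 59 = 17.
Step 3: Alice computes s = B^a mod p = 17^6 mod 59 = 20.
Step 4: Bob computes s = A^b mod p = 53^3 mod 59 = 20.
Both sides agree: shared secret = 20.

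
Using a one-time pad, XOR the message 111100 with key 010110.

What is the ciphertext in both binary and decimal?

Step 1: Write out the XOR operation bit by bit:
  Message: 111100
  Key:     010110
  XOR:     101010
Step 2: Convert to decimal: 101010 = 42.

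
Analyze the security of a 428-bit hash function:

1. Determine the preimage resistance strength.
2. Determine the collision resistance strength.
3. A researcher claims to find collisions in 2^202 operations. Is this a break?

Step 1: Preimage resistance requires brute-force of 2^428 operations.
Step 2: Collision resistance (birthday bound) = 2^(428/2) = 2^214.
Step 3: The claimed attack costs 2^202 operations.
Step 4: Since 2^202 < 2^214, the claimed attack beats the generic birthday bound, so collision resistance is broken.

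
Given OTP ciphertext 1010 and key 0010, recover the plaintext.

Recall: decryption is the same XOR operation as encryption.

Step 1: XOR ciphertext with key:
  Ciphertext: 1010
  Key:        0010
  XOR:        1000
Step 2: Plaintext = 1000 = 8 in decimal.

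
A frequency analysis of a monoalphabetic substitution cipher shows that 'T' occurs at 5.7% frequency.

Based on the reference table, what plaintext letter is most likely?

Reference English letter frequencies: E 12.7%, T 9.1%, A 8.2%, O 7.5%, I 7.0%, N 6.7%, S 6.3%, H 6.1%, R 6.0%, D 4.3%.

Step 1: The observed frequency is 5.7%.
Step 2: Compare with English frequencies:
  E: 12.7% (difference: 7.0%)
  T: 9.1% (difference: 3.4%)
  A: 8.2% (difference: 2.5%)
  O: 7.5% (difference: 1.8%)
  I: 7.0% (difference: 1.3%)
  N: 6.7% (difference: 1.0%)
  S: 6.3% (difference: 0.6%)
  H: 6.1% (difference: 0.4%)
  R: 6.0% (difference: 0.3%) <-- closest
  D: 4.3% (difference: 1.4%)
Step 3: 'T' most likely represents 'R' (frequency 6.0%).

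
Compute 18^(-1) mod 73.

Step 1: We need x such that 18 * x = 1 (mod 73).
Step 2: Using the extended Euclidean algorithm or trial:
  18 * 69 = 1242 = 17 * 73 + 1.
Step 3: Since 1242 mod 73 = 1, the inverse is x = 69.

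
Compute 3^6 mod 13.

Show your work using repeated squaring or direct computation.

Step 1: Compute 3^6 mod 13 step by step, reducing modulo 13 at each step.
  3^1 mod 13 = 3
  3^2 mod 13 = (3 * 3) mod 13 = 9
  3^3 mod 13 = (9 * 3) mod 13 = 1
  3^4 mod 13 = (1 * 3) mod 13 = 3
  3^5 mod 13 = (3 * 3) mod 13 = 9
  3^6 mod 13 = (9 * 3) mod 13 = 1
Step 2: Result = 1.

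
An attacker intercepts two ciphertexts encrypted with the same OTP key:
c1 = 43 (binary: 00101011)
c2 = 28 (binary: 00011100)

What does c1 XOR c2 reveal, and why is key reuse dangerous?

Step 1: c1 XOR c2 = (m1 XOR k) XOR (m2 XOR k).
Step 2: By XOR associativity/commutativity: = m1 XOR m2 XOR k XOR k = m1 XOR m2.
Step 3: 00101011 XOR 00011100 = 00110111 = 55.
Step 4: The key cancels out! An attacker learns m1 XOR m2 = 55, revealing the relationship between plaintexts.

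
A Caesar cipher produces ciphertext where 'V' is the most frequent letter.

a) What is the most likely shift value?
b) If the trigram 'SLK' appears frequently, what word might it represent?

Step 1: In English, 'E' is the most frequent letter (12.7%).
Step 2: The most frequent ciphertext letter is 'V' (position 21).
Step 3: Shift = (21 - 4) mod 26 = 17.
Step 4: Decrypt 'SLK' by shifting back 17:
  S -> B
  L -> U
  K -> T
Step 5: 'SLK' decrypts to 'BUT'.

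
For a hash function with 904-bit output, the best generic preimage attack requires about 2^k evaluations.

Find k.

Step 1: The hash has a 904-bit output.
Step 2: Preimage resistance means: given a digest h(x), it should be infeasible to find any input that hashes to it.
With a 904-bit output there are 2^904 possible digests, so a generic brute-force preimage search costs about 2^904 evaluations.
Step 3: Security level = 904 bits.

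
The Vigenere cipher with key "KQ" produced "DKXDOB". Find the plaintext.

Step 1: Extend key: KQKQKQ
Step 2: Decrypt each letter (c - k) mod 26:
  D(3) - K(10) = (3-10) mod 26 = 19 = T
  K(10) - Q(16) = (10-16) mod 26 = 20 = U
  X(23) - K(10) = (23-10) mod 26 = 13 = N
  D(3) - Q(16) = (3-16) mod 26 = 13 = N
  O(14) - K(10) = (14-10) mod 26 = 4 = E
  B(1) - Q(16) = (1-16) mod 26 = 11 = L
Plaintext: TUNNEL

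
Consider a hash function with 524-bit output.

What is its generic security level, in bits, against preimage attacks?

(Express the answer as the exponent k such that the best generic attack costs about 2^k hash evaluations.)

Step 1: The hash has a 524-bit output.
Step 2: Preimage resistance means: given a digest h(x), it should be infeasible to find any input that hashes to it.
With a 524-bit output there are 2^524 possible digests, so a generic brute-force preimage search costs about 2^524 evaluations.
Step 3: Security level = 524 bits.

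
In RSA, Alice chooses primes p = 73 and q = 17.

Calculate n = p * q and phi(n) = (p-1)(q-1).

Step 1: n = p * q = 73 * 17 = 1241.
Step 2: phi(n) = (p-1)(q-1) = 72 * 16 = 1152.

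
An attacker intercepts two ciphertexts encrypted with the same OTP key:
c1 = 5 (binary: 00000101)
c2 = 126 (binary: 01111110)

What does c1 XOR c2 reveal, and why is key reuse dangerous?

Step 1: c1 XOR c2 = (m1 XOR k) XOR (m2 XOR k).
Step 2: By XOR associativity/commutativity: = m1 XOR m2 XOR k XOR k = m1 XOR m2.
Step 3: 00000101 XOR 01111110 = 01111011 = 123.
Step 4: The key cancels out! An attacker learns m1 XOR m2 = 123, revealing the relationship between plaintexts.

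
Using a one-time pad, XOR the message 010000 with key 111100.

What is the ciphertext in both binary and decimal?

Step 1: Write out the XOR operation bit by bit:
  Message: 010000
  Key:     111100
  XOR:     101100
Step 2: Convert to decimal: 101100 = 44.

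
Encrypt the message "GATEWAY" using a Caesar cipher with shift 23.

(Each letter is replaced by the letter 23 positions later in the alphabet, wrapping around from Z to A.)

Step 1: For each letter, shift forward by 23 positions (mod 26).
  G (position 6) -> position (6+23) mod 26 = 3 -> D
  A (position 0) -> position (0+23) mod 26 = 23 -> X
  T (position 19) -> position (19+23) mod 26 = 16 -> Q
  E (position 4) -> position (4+23) mod 26 = 1 -> B
  W (position 22) -> position (22+23) mod 26 = 19 -> T
  A (position 0) -> position (0+23) mod 26 = 23 -> X
  Y (position 24) -> position (24+23) mod 26 = 21 -> V
Result: DXQBTXV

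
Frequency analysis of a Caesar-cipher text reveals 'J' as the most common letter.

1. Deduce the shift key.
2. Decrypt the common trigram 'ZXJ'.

Step 1: In English, 'E' is the most frequent letter (12.7%).
Step 2: The most frequent ciphertext letter is 'J' (position 9).
Step 3: Shift = (9 - 4) mod 26 = 5.
Step 4: Decrypt 'ZXJ' by shifting back 5:
  Z -> U
  X -> S
  J -> E
Step 5: 'ZXJ' decrypts to 'USE'.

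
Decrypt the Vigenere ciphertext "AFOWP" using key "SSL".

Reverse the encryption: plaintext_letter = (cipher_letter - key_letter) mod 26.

Step 1: Extend key: SSLSS
Step 2: Decrypt each letter (c - k) mod 26:
  A(0) - S(18) = (0-18) mod 26 = 8 = I
  F(5) - S(18) = (5-18) mod 26 = 13 = N
  O(14) - L(11) = (14-11) mod 26 = 3 = D
  W(22) - S(18) = (22-18) mod 26 = 4 = E
  P(15) - S(18) = (15-18) mod 26 = 23 = X
Plaintext: INDEX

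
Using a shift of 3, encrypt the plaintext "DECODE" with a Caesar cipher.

Step 1: For each letter, shift forward by 3 positions (mod 26).
  D (position 3) -> position (3+3) mod 26 = 6 -> G
  E (position 4) -> position (4+3) mod 26 = 7 -> H
  C (position 2) -> position (2+3) mod 26 = 5 -> F
  O (position 14) -> position (14+3) mod 26 = 17 -> R
  D (position 3) -> position (3+3) mod 26 = 6 -> G
  E (position 4) -> position (4+3) mod 26 = 7 -> H
Result: GHFRGH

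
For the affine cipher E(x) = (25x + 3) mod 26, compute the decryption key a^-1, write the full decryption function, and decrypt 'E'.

Step 1: Find a^-1, the modular inverse of 25 mod 26.
Step 2: We need 25 * a^-1 = 1 (mod 26).
Step 3: 25 * 25 = 625 = 24 * 26 + 1, so a^-1 = 25.
Step 4: D(y) = 25(y - 3) mod 26.
Step 5: Apply to 'E' (y = 4): D(4) = 25 * (4 - 3) mod 26 = 25 * 1 mod 26 = 25 -> 'Z'.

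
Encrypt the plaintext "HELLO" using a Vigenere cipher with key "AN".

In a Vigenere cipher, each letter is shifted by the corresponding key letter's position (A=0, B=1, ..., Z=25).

Step 1: Repeat key to match plaintext length:
  Plaintext: HELLO
  Key:       ANANA
Step 2: Encrypt each letter:
  H(7) + A(0) = (7+0) mod 26 = 7 = H
  E(4) + N(13) = (4+13) mod 26 = 17 = R
  L(11) + A(0) = (11+0) mod 26 = 11 = L
  L(11) + N(13) = (11+13) mod 26 = 24 = Y
  O(14) + A(0) = (14+0) mod 26 = 14 = O
Ciphertext: HRLYO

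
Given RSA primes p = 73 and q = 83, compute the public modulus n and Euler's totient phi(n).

Step 1: n = p * q = 73 * 83 = 6059.
Step 2: phi(n) = (p-1)(q-1) = 72 * 82 = 5904.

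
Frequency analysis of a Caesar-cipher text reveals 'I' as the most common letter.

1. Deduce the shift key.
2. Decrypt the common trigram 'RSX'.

Step 1: In English, 'E' is the most frequent letter (12.7%).
Step 2: The most frequent ciphertext letter is 'I' (position 8).
Step 3: Shift = (8 - 4) mod 26 = 4.
Step 4: Decrypt 'RSX' by shifting back 4:
  R -> N
  S -> O
  X -> T
Step 5: 'RSX' decrypts to 'NOT'.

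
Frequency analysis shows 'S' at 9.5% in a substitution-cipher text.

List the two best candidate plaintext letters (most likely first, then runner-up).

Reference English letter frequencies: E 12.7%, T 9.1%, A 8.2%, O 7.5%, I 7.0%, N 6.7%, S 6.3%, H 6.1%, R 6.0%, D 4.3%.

Step 1: Observed frequency of 'S' is 9.5%.
Step 2: Compute distances to each reference frequency and sort:
  T (9.1%): difference = 0.4% <-- BEST
  A (8.2%): difference = 1.3% <-- RUNNER-UP
  O (7.5%): difference = 2.0%
  I (7.0%): difference = 2.5%
  N (6.7%): difference = 2.8%
Step 3: Most likely is 'T' (9.1%, diff 0.4%); second most likely is 'A' (8.2%, diff 1.3%).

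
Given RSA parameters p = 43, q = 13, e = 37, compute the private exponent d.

Step 1: n = 43 * 13 = 559.
Step 2: phi(n) = 42 * 12 = 504.
Step 3: Find d such that 37 * d = 1 (mod 504).
Step 4: d = 37^(-1) mod 504 = 109.
Verification: 37 * 109 = 4033 = 8 * 504 + 1.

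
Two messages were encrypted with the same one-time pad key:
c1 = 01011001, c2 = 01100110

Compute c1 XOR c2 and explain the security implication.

Step 1: c1 XOR c2 = (m1 XOR k) XOR (m2 XOR k).
Step 2: By XOR associativity/commutativity: = m1 XOR m2 XOR k XOR k = m1 XOR m2.
Step 3: 01011001 XOR 01100110 = 00111111 = 63.
Step 4: The key cancels out! An attacker learns m1 XOR m2 = 63, revealing the relationship between plaintexts.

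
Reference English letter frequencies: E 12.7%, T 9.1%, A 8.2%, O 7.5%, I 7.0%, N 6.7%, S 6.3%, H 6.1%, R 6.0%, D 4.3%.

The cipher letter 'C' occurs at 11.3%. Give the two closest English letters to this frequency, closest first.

Step 1: Observed frequency of 'C' is 11.3%.
Step 2: Compute distances to each reference frequency and sort:
  E (12.7%): difference = 1.4% <-- BEST
  T (9.1%): difference = 2.2% <-- RUNNER-UP
  A (8.2%): difference = 3.1%
  O (7.5%): difference = 3.8%
  I (7.0%): difference = 4.3%
Step 3: Most likely is 'E' (12.7%, diff 1.4%); second most likely is 'T' (9.1%, diff 2.2%).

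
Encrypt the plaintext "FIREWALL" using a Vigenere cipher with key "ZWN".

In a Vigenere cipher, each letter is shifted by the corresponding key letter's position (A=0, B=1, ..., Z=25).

Step 1: Repeat key to match plaintext length:
  Plaintext: FIREWALL
  Key:       ZWNZWNZW
Step 2: Encrypt each letter:
  F(5) + Z(25) = (5+25) mod 26 = 4 = E
  I(8) + W(22) = (8+22) mod 26 = 4 = E
  R(17) + N(13) = (17+13) mod 26 = 4 = E
  E(4) + Z(25) = (4+25) mod 26 = 3 = D
  W(22) + W(22) = (22+22) mod 26 = 18 = S
  A(0) + N(13) = (0+13) mod 26 = 13 = N
  L(11) + Z(25) = (11+25) mod 26 = 10 = K
  L(11) + W(22) = (11+22) mod 26 = 7 = H
Ciphertext: EEEDSNKH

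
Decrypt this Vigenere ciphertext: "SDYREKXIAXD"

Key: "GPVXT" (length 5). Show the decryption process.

Step 1: Key 'GPVXT' has length 5. Extended key: GPVXTGPVXTG
Step 2: Decrypt each position:
  S(18) - G(6) = 12 = M
  D(3) - P(15) = 14 = O
  Y(24) - V(21) = 3 = D
  R(17) - X(23) = 20 = U
  E(4) - T(19) = 11 = L
  K(10) - G(6) = 4 = E
  X(23) - P(15) = 8 = I
  I(8) - V(21) = 13 = N
  A(0) - X(23) = 3 = D
  X(23) - T(19) = 4 = E
  D(3) - G(6) = 23 = X
Plaintext: MODULEINDEX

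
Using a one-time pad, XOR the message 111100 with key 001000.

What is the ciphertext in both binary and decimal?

Step 1: Write out the XOR operation bit by bit:
  Message: 111100
  Key:     001000
  XOR:     110100
Step 2: Convert to decimal: 110100 = 52.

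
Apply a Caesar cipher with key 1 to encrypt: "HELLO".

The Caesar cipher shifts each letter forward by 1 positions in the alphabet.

Step 1: For each letter, shift forward by 1 positions (mod 26).
  H (position 7) -> position (7+1) mod 26 = 8 -> I
  E (position 4) -> position (4+1) mod 26 = 5 -> F
  L (position 11) -> position (11+1) mod 26 = 12 -> M
  L (position 11) -> position (11+1) mod 26 = 12 -> M
  O (position 14) -> position (14+1) mod 26 = 15 -> P
Result: IFMMP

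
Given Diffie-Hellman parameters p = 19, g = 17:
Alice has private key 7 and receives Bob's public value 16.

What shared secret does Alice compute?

Step 1: s = B^a mod p = 16^7 mod 19.
  16^1 mod 19 = 16
  16^2 mod 19 = (16 * 16) mod 19 = 9
  16^3 mod 19 = (9 * 16) mod 19 = 11
  16^4 mod 19 = (11 * 16) mod 19 = 5
  16^5 mod 19 = (5 * 16) mod 19 = 4
  16^6 mod 19 = (4 * 16) mod 19 = 7
  16^7 mod 19 = (7 * 16) mod 19 = 17
Result: shared secret = 17.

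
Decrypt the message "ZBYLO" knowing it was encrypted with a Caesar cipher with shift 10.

Step 1: Reverse the shift by subtracting 10 from each letter position.
  Z (position 25) -> position (25-10) mod 26 = 15 -> P
  B (position 1) -> position (1-10) mod 26 = 17 -> R
  Y (position 24) -> position (24-10) mod 26 = 14 -> O
  L (position 11) -> position (11-10) mod 26 = 1 -> B
  O (position 14) -> position (14-10) mod 26 = 4 -> E
Decrypted message: PROBE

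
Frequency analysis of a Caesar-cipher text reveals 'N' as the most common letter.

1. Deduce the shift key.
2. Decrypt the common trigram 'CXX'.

Step 1: In English, 'E' is the most frequent letter (12.7%).
Step 2: The most frequent ciphertext letter is 'N' (position 13).
Step 3: Shift = (13 - 4) mod 26 = 9.
Step 4: Decrypt 'CXX' by shifting back 9:
  C -> T
  X -> O
  X -> O
Step 5: 'CXX' decrypts to 'TOO'.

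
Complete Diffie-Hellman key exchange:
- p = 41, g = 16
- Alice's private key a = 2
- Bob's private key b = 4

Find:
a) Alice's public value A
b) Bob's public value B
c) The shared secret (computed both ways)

Step 1: A = g^a mod p = 16^2 mod 41 = 10.
Step 2: B = g^b mod p = 16^4 mod 41 = 18.
Step 3: Alice computes s = B^a mod p = 18^2 mod 41 = 37.
Step 4: Bob computes s = A^b mod p = 10^4 mod 41 = 37.
Both sides agree: shared secret = 37.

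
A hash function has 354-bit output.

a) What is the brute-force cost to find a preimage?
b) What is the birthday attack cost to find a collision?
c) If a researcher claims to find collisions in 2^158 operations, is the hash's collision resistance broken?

Step 1: Preimage resistance requires brute-force of 2^354 operations.
Step 2: Collision resistance (birthday bound) = 2^(354/2) = 2^177.
Step 3: The claimed attack costs 2^158 operations.
Step 4: Since 2^158 < 2^177, the claimed attack beats the generic birthday bound, so collision resistance is broken.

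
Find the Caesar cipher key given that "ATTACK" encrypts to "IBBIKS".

Step 1: Compare first letters: A (position 0) -> I (position 8).
Step 2: Shift = (8 - 0) mod 26 = 8.
The shift value is 8.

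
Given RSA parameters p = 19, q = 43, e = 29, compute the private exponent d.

Step 1: n = 19 * 43 = 817.
Step 2: phi(n) = 18 * 42 = 756.
Step 3: Find d such that 29 * d = 1 (mod 756).
Step 4: d = 29^(-1) mod 756 = 365.
Verification: 29 * 365 = 10585 = 14 * 756 + 1.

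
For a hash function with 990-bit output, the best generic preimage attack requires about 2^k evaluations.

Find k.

Step 1: The hash has a 990-bit output.
Step 2: Preimage resistance means: given a digest h(x), it should be infeasible to find any input that hashes to it.
With a 990-bit output there are 2^990 possible digests, so a generic brute-force preimage search costs about 2^990 evaluations.
Step 3: Security level = 990 bits.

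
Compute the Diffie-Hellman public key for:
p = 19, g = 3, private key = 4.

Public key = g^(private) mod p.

Step 1: A = g^a mod p = 3^4 mod 19.
  3^1 mod 19 = 3
  3^2 mod 19 = (3 * 3) mod 19 = 9
  3^3 mod 19 = (9 * 3) mod 19 = 8
  3^4 mod 19 = (8 * 3) mod 19 = 5
Result: A = 5.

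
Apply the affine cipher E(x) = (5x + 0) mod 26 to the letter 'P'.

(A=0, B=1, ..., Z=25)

Step 1: Convert 'P' to number: x = 15.
Step 2: E(15) = (5 * 15 + 0) mod 26 = 75 mod 26 = 23.
Step 3: Convert 23 back to letter: X.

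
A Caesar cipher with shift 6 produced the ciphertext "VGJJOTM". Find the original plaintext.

Step 1: Reverse the shift by subtracting 6 from each letter position.
  V (position 21) -> position (21-6) mod 26 = 15 -> P
  G (position 6) -> position (6-6) mod 26 = 0 -> A
  J (position 9) -> position (9-6) mod 26 = 3 -> D
  J (position 9) -> position (9-6) mod 26 = 3 -> D
  O (position 14) -> position (14-6) mod 26 = 8 -> I
  T (position 19) -> position (19-6) mod 26 = 13 -> N
  M (position 12) -> position (12-6) mod 26 = 6 -> G
Decrypted message: PADDING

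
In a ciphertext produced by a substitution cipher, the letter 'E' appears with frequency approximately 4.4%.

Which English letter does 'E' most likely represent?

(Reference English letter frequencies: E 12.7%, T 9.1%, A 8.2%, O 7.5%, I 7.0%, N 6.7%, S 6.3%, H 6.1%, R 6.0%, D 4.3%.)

Step 1: The observed frequency is 4.4%.
Step 2: Compare with English frequencies:
  E: 12.7% (difference: 8.3%)
  T: 9.1% (difference: 4.7%)
  A: 8.2% (difference: 3.8%)
  O: 7.5% (difference: 3.1%)
  I: 7.0% (difference: 2.6%)
  N: 6.7% (difference: 2.3%)
  S: 6.3% (difference: 1.9%)
  H: 6.1% (difference: 1.7%)
  R: 6.0% (difference: 1.6%)
  D: 4.3% (difference: 0.1%) <-- closest
Step 3: 'E' most likely represents 'D' (frequency 4.3%).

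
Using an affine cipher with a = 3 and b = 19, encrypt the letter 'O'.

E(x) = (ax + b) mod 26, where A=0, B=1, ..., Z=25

Step 1: Convert 'O' to number: x = 14.
Step 2: E(14) = (3 * 14 + 19) mod 26 = 61 mod 26 = 9.
Step 3: Convert 9 back to letter: J.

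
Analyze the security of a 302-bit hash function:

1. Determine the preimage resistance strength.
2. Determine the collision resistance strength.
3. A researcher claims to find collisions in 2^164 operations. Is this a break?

Step 1: Preimage resistance requires brute-force of 2^302 operations.
Step 2: Collision resistance (birthday bound) = 2^(302/2) = 2^151.
Step 3: The claimed attack costs 2^164 operations.
Step 4: Since 2^164 >= 2^151, the claimed attack is no faster than the generic birthday attack, so this does not break collision resistance.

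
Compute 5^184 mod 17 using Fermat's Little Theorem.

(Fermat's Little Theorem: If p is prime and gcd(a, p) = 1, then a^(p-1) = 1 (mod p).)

Step 1: Since 17 is prime, by Fermat's Little Theorem: 5^16 = 1 (mod 17).
Step 2: Reduce exponent: 184 mod 16 = 8.
Step 3: So 5^184 = 5^8 (mod 17).
Step 4: 5^8 mod 17 = 16.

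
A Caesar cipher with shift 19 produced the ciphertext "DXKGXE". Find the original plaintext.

Step 1: Reverse the shift by subtracting 19 from each letter position.
  D (position 3) -> position (3-19) mod 26 = 10 -> K
  X (position 23) -> position (23-19) mod 26 = 4 -> E
  K (position 10) -> position (10-19) mod 26 = 17 -> R
  G (position 6) -> position (6-19) mod 26 = 13 -> N
  X (position 23) -> position (23-19) mod 26 = 4 -> E
  E (position 4) -> position (4-19) mod 26 = 11 -> L
Decrypted message: KERNEL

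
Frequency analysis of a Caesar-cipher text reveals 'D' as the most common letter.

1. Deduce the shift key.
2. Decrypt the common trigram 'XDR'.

Step 1: In English, 'E' is the most frequent letter (12.7%).
Step 2: The most frequent ciphertext letter is 'D' (position 3).
Step 3: Shift = (3 - 4) mod 26 = 25.
Step 4: Decrypt 'XDR' by shifting back 25:
  X -> Y
  D -> E
  R -> S
Step 5: 'XDR' decrypts to 'YES'.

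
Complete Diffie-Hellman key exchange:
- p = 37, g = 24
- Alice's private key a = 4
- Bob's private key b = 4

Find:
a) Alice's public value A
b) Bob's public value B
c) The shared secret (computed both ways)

Step 1: A = g^a mod p = 24^4 mod 37 = 34.
Step 2: B = g^b mod p = 24^4 mod 37 = 34.
Step 3: Alice computes s = B^a mod p = 34^4 mod 37 = 7.
Step 4: Bob computes s = A^b mod p = 34^4 mod 37 = 7.
Both sides agree: shared secret = 7.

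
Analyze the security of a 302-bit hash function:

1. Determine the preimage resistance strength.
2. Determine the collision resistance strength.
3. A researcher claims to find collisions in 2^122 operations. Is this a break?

Step 1: Preimage resistance requires brute-force of 2^302 operations.
Step 2: Collision resistance (birthday bound) = 2^(302/2) = 2^151.
Step 3: The claimed attack costs 2^122 operations.
Step 4: Since 2^122 < 2^151, the claimed attack beats the generic birthday bound, so collision resistance is broken.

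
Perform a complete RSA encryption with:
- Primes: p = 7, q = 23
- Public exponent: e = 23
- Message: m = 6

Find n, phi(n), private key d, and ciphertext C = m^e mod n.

Step 1: n = 7 * 23 = 161.
Step 2: phi(n) = (7-1)(23-1) = 6 * 22 = 132.
Step 3: Find d = 23^(-1) mod 132 = 23.
  Verify: 23 * 23 = 529 = 1 (mod 132).
Step 4: C = 6^23 mod 161 = 6.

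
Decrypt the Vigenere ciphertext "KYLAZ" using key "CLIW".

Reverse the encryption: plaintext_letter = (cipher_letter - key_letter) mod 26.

Step 1: Extend key: CLIWC
Step 2: Decrypt each letter (c - k) mod 26:
  K(10) - C(2) = (10-2) mod 26 = 8 = I
  Y(24) - L(11) = (24-11) mod 26 = 13 = N
  L(11) - I(8) = (11-8) mod 26 = 3 = D
  A(0) - W(22) = (0-22) mod 26 = 4 = E
  Z(25) - C(2) = (25-2) mod 26 = 23 = X
Plaintext: INDEX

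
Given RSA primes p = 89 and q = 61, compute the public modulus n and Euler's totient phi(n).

Step 1: n = p * q = 89 * 61 = 5429.
Step 2: phi(n) = (p-1)(q-1) = 88 * 60 = 5280.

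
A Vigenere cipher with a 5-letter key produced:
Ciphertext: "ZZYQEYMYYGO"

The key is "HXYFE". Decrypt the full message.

Step 1: Key 'HXYFE' has length 5. Extended key: HXYFEHXYFEH
Step 2: Decrypt each position:
  Z(25) - H(7) = 18 = S
  Z(25) - X(23) = 2 = C
  Y(24) - Y(24) = 0 = A
  Q(16) - F(5) = 11 = L
  E(4) - E(4) = 0 = A
  Y(24) - H(7) = 17 = R
  M(12) - X(23) = 15 = P
  Y(24) - Y(24) = 0 = A
  Y(24) - F(5) = 19 = T
  G(6) - E(4) = 2 = C
  O(14) - H(7) = 7 = H
Plaintext: SCALARPATCH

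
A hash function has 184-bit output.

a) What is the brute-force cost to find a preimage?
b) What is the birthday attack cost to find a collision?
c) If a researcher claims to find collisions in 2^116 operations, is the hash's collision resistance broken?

Step 1: Preimage resistance requires brute-force of 2^184 operations.
Step 2: Collision resistance (birthday bound) = 2^(184/2) = 2^92.
Step 3: The claimed attack costs 2^116 operations.
Step 4: Since 2^116 >= 2^92, the claimed attack is no faster than the generic birthday attack, so this does not break collision resistance.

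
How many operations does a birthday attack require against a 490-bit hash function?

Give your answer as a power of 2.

Step 1: The birthday paradox gives collision probability ~50% after sqrt(2^n) = 2^(n/2) hashes.
Step 2: For 490-bit output: 2^(490/2) = 2^245.
Step 3: Approximately 2^245 hash computations needed.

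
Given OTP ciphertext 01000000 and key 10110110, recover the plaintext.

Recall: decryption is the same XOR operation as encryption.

Step 1: XOR ciphertext with key:
  Ciphertext: 01000000
  Key:        10110110
  XOR:        11110110
Step 2: Plaintext = 11110110 = 246 in decimal.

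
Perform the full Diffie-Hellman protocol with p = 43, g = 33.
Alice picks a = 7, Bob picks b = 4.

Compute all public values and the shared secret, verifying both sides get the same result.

Step 1: A = g^a mod p = 33^7 mod 43 = 37.
Step 2: B = g^b mod p = 33^4 mod 43 = 24.
Step 3: Alice computes s = B^a mod p = 24^7 mod 43 = 6.
Step 4: Bob computes s = A^b mod p = 37^4 mod 43 = 6.
Both sides agree: shared secret = 6.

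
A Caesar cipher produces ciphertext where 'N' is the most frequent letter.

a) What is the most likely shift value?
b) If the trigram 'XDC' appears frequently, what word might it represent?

Step 1: In English, 'E' is the most frequent letter (12.7%).
Step 2: The most frequent ciphertext letter is 'N' (position 13).
Step 3: Shift = (13 - 4) mod 26 = 9.
Step 4: Decrypt 'XDC' by shifting back 9:
  X -> O
  D -> U
  C -> T
Step 5: 'XDC' decrypts to 'OUT'.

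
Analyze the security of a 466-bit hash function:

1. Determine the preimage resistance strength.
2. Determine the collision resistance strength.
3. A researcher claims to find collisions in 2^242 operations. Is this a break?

Step 1: Preimage resistance requires brute-force of 2^466 operations.
Step 2: Collision resistance (birthday bound) = 2^(466/2) = 2^233.
Step 3: The claimed attack costs 2^242 operations.
Step 4: Since 2^242 >= 2^233, the claimed attack is no faster than the generic birthday attack, so this does not break collision resistance.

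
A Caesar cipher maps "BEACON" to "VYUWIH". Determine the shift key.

Step 1: Compare first letters: B (position 1) -> V (position 21).
Step 2: Shift = (21 - 1) mod 26 = 20.
The shift value is 20.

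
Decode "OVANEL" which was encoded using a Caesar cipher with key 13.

Step 1: Reverse the shift by subtracting 13 from each letter position.
  O (position 14) -> position (14-13) mod 26 = 1 -> B
  V (position 21) -> position (21-13) mod 26 = 8 -> I
  A (position 0) -> position (0-13) mod 26 = 13 -> N
  N (position 13) -> position (13-13) mod 26 = 0 -> A
  E (position 4) -> position (4-13) mod 26 = 17 -> R
  L (position 11) -> position (11-13) mod 26 = 24 -> Y
Decrypted message: BINARY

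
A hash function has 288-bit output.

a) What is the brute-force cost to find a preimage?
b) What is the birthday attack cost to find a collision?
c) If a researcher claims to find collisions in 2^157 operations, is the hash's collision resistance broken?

Step 1: Preimage resistance requires brute-force of 2^288 operations.
Step 2: Collision resistance (birthday bound) = 2^(288/2) = 2^144.
Step 3: The claimed attack costs 2^157 operations.
Step 4: Since 2^157 >= 2^144, the claimed attack is no faster than the generic birthday attack, so this does not break collision resistance.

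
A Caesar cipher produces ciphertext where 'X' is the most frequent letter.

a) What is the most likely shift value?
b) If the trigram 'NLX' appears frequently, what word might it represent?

Step 1: In English, 'E' is the most frequent letter (12.7%).
Step 2: The most frequent ciphertext letter is 'X' (position 23).
Step 3: Shift = (23 - 4) mod 26 = 19.
Step 4: Decrypt 'NLX' by shifting back 19:
  N -> U
  L -> S
  X -> E
Step 5: 'NLX' decrypts to 'USE'.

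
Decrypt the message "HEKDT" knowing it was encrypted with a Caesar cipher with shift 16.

Step 1: Reverse the shift by subtracting 16 from each letter position.
  H (position 7) -> position (7-16) mod 26 = 17 -> R
  E (position 4) -> position (4-16) mod 26 = 14 -> O
  K (position 10) -> position (10-16) mod 26 = 20 -> U
  D (position 3) -> position (3-16) mod 26 = 13 -> N
  T (position 19) -> position (19-16) mod 26 = 3 -> D
Decrypted message: ROUND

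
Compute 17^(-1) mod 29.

Step 1: We need x such that 17 * x = 1 (mod 29).
Step 2: Using the extended Euclidean algorithm or trial:
  17 * 12 = 204 = 7 * 29 + 1.
Step 3: Since 204 mod 29 = 1, the inverse is x = 12.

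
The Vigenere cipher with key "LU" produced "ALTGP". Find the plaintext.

Step 1: Extend key: LULUL
Step 2: Decrypt each letter (c - k) mod 26:
  A(0) - L(11) = (0-11) mod 26 = 15 = P
  L(11) - U(20) = (11-20) mod 26 = 17 = R
  T(19) - L(11) = (19-11) mod 26 = 8 = I
  G(6) - U(20) = (6-20) mod 26 = 12 = M
  P(15) - L(11) = (15-11) mod 26 = 4 = E
Plaintext: PRIME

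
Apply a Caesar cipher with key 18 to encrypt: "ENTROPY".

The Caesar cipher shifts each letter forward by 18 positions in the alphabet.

Step 1: For each letter, shift forward by 18 positions (mod 26).
  E (position 4) -> position (4+18) mod 26 = 22 -> W
  N (position 13) -> position (13+18) mod 26 = 5 -> F
  T (position 19) -> position (19+18) mod 26 = 11 -> L
  R (position 17) -> position (17+18) mod 26 = 9 -> J
  O (position 14) -> position (14+18) mod 26 = 6 -> G
  P (position 15) -> position (15+18) mod 26 = 7 -> H
  Y (position 24) -> position (24+18) mod 26 = 16 -> Q
Result: WFLJGHQ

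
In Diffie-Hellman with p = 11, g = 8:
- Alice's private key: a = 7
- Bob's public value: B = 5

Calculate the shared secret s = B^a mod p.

Step 1: s = B^a mod p = 5^7 mod 11.
  5^1 mod 11 = 5
  5^2 mod 11 = (5 * 5) mod 11 = 3
  5^3 mod 11 = (3 * 5) mod 11 = 4
  5^4 mod 11 = (4 * 5) mod 11 = 9
  5^5 mod 11 = (9 * 5) mod 11 = 1
  5^6 mod 11 = (1 * 5) mod 11 = 5
  5^7 mod 11 = (5 * 5) mod 11 = 3
Result: shared secret = 3.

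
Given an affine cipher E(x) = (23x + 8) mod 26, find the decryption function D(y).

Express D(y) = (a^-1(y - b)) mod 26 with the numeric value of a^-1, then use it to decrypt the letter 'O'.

Step 1: Find a^-1, the modular inverse of 23 mod 26.
Step 2: We need 23 * a^-1 = 1 (mod 26).
Step 3: 23 * 17 = 391 = 15 * 26 + 1, so a^-1 = 17.
Step 4: D(y) = 17(y - 8) mod 26.
Step 5: Apply to 'O' (y = 14): D(14) = 17 * (14 - 8) mod 26 = 17 * 6 mod 26 = 24 -> 'Y'.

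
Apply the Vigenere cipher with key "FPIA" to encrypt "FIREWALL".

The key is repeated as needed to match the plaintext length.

Step 1: Repeat key to match plaintext length:
  Plaintext: FIREWALL
  Key:       FPIAFPIA
Step 2: Encrypt each letter:
  F(5) + F(5) = (5+5) mod 26 = 10 = K
  I(8) + P(15) = (8+15) mod 26 = 23 = X
  R(17) + I(8) = (17+8) mod 26 = 25 = Z
  E(4) + A(0) = (4+0) mod 26 = 4 = E
  W(22) + F(5) = (22+5) mod 26 = 1 = B
  A(0) + P(15) = (0+15) mod 26 = 15 = P
  L(11) + I(8) = (11+8) mod 26 = 19 = T
  L(11) + A(0) = (11+0) mod 26 = 11 = L
Ciphertext: KXZEBPTL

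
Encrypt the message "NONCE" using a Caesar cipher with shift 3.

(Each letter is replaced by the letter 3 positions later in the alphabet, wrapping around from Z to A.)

Step 1: For each letter, shift forward by 3 positions (mod 26).
  N (position 13) -> position (13+3) mod 26 = 16 -> Q
  O (position 14) -> position (14+3) mod 26 = 17 -> R
  N (position 13) -> position (13+3) mod 26 = 16 -> Q
  C (position 2) -> position (2+3) mod 26 = 5 -> F
  E (position 4) -> position (4+3) mod 26 = 7 -> H
Result: QRQFH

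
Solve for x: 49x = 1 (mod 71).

Step 1: We need x such that 49 * x = 1 (mod 71).
Step 2: Using the extended Euclidean algorithm or trial:
  49 * 29 = 1421 = 20 * 71 + 1.
Step 3: Since 1421 mod 71 = 1, the inverse is x = 29.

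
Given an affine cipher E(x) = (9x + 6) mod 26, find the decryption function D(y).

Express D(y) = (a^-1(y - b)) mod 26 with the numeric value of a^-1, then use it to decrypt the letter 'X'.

Step 1: Find a^-1, the modular inverse of 9 mod 26.
Step 2: We need 9 * a^-1 = 1 (mod 26).
Step 3: 9 * 3 = 27 = 1 * 26 + 1, so a^-1 = 3.
Step 4: D(y) = 3(y - 6) mod 26.
Step 5: Apply to 'X' (y = 23): D(23) = 3 * (23 - 6) mod 26 = 3 * 17 mod 26 = 25 -> 'Z'.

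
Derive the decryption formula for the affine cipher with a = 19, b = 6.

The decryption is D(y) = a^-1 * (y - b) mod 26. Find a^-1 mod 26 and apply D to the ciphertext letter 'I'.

Step 1: Find a^-1, the modular inverse of 19 mod 26.
Step 2: We need 19 * a^-1 = 1 (mod 26).
Step 3: 19 * 11 = 209 = 8 * 26 + 1, so a^-1 = 11.
Step 4: D(y) = 11(y - 6) mod 26.
Step 5: Apply to 'I' (y = 8): D(8) = 11 * (8 - 6) mod 26 = 11 * 2 mod 26 = 22 -> 'W'.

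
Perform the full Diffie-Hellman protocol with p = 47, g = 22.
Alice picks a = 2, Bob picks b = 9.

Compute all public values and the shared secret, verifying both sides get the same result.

Step 1: A = g^a mod p = 22^2 mod 47 = 14.
Step 2: B = g^b mod p = 22^9 mod 47 = 45.
Step 3: Alice computes s = B^a mod p = 45^2 mod 47 = 4.
Step 4: Bob computes s = A^b mod p = 14^9 mod 47 = 4.
Both sides agree: shared secret = 4.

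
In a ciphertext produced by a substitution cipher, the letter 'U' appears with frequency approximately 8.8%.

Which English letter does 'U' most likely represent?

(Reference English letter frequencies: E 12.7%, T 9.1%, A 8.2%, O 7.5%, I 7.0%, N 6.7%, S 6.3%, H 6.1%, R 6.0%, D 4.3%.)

Step 1: The observed frequency is 8.8%.
Step 2: Compare with English frequencies:
  E: 12.7% (difference: 3.9%)
  T: 9.1% (difference: 0.3%) <-- closest
  A: 8.2% (difference: 0.6%)
  O: 7.5% (difference: 1.3%)
  I: 7.0% (difference: 1.8%)
  N: 6.7% (difference: 2.1%)
  S: 6.3% (difference: 2.5%)
  H: 6.1% (difference: 2.7%)
  R: 6.0% (difference: 2.8%)
  D: 4.3% (difference: 4.5%)
Step 3: 'U' most likely represents 'T' (frequency 9.1%).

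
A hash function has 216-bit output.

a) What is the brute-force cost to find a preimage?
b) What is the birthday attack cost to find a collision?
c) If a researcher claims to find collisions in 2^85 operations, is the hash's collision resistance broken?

Step 1: Preimage resistance requires brute-force of 2^216 operations.
Step 2: Collision resistance (birthday bound) = 2^(216/2) = 2^108.
Step 3: The claimed attack costs 2^85 operations.
Step 4: Since 2^85 < 2^108, the claimed attack beats the generic birthday bound, so collision resistance is broken.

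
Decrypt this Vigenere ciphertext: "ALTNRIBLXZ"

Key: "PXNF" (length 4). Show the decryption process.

Step 1: Key 'PXNF' has length 4. Extended key: PXNFPXNFPX
Step 2: Decrypt each position:
  A(0) - P(15) = 11 = L
  L(11) - X(23) = 14 = O
  T(19) - N(13) = 6 = G
  N(13) - F(5) = 8 = I
  R(17) - P(15) = 2 = C
  I(8) - X(23) = 11 = L
  B(1) - N(13) = 14 = O
  L(11) - F(5) = 6 = G
  X(23) - P(15) = 8 = I
  Z(25) - X(23) = 2 = C
Plaintext: LOGICLOGIC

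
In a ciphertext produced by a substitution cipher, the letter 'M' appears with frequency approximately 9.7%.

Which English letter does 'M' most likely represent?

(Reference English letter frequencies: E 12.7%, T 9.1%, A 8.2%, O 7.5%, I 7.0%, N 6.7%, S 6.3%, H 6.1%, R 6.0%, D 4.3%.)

Step 1: The observed frequency is 9.7%.
Step 2: Compare with English frequencies:
  E: 12.7% (difference: 3.0%)
  T: 9.1% (difference: 0.6%) <-- closest
  A: 8.2% (difference: 1.5%)
  O: 7.5% (difference: 2.2%)
  I: 7.0% (difference: 2.7%)
  N: 6.7% (difference: 3.0%)
  S: 6.3% (difference: 3.4%)
  H: 6.1% (difference: 3.6%)
  R: 6.0% (difference: 3.7%)
  D: 4.3% (difference: 5.4%)
Step 3: 'M' most likely represents 'T' (frequency 9.1%).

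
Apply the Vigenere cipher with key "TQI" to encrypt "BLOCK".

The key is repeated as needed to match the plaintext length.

Step 1: Repeat key to match plaintext length:
  Plaintext: BLOCK
  Key:       TQITQ
Step 2: Encrypt each letter:
  B(1) + T(19) = (1+19) mod 26 = 20 = U
  L(11) + Q(16) = (11+16) mod 26 = 1 = B
  O(14) + I(8) = (14+8) mod 26 = 22 = W
  C(2) + T(19) = (2+19) mod 26 = 21 = V
  K(10) + Q(16) = (10+16) mod 26 = 0 = A
Ciphertext: UBWVA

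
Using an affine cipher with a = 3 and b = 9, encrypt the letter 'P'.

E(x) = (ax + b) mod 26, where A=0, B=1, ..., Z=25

Step 1: Convert 'P' to number: x = 15.
Step 2: E(15) = (3 * 15 + 9) mod 26 = 54 mod 26 = 2.
Step 3: Convert 2 back to letter: C.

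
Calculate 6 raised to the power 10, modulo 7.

Step 1: Compute 6^10 mod 7 step by step, reducing modulo 7 at each step.
  6^1 mod 7 = 6
  6^2 mod 7 = (6 * 6) mod 7 = 1
  6^3 mod 7 = (1 * 6) mod 7 = 6
  6^4 mod 7 = (6 * 6) mod 7 = 1
  6^5 mod 7 = (1 * 6) mod 7 = 6
  6^6 mod 7 = (6 * 6) mod 7 = 1
  6^7 mod 7 = (1 * 6) mod 7 = 6
  6^8 mod 7 = (6 * 6) mod 7 = 1
  6^9 mod 7 = (1 * 6) mod 7 = 6
  6^10 mod 7 = (6 * 6) mod 7 = 1
Step 2: Result = 1.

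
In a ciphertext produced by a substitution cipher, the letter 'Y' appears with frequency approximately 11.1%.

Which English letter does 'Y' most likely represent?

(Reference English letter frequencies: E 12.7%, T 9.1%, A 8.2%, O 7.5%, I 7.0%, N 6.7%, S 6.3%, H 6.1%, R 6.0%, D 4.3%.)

Step 1: The observed frequency is 11.1%.
Step 2: Compare with English frequencies:
  E: 12.7% (difference: 1.6%) <-- closest
  T: 9.1% (difference: 2.0%)
  A: 8.2% (difference: 2.9%)
  O: 7.5% (difference: 3.6%)
  I: 7.0% (difference: 4.1%)
  N: 6.7% (difference: 4.4%)
  S: 6.3% (difference: 4.8%)
  H: 6.1% (difference: 5.0%)
  R: 6.0% (difference: 5.1%)
  D: 4.3% (difference: 6.8%)
Step 3: 'Y' most likely represents 'E' (frequency 12.7%).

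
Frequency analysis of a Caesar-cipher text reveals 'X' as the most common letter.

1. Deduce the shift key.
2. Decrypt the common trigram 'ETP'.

Step 1: In English, 'E' is the most frequent letter (12.7%).
Step 2: The most frequent ciphertext letter is 'X' (position 23).
Step 3: Shift = (23 - 4) mod 26 = 19.
Step 4: Decrypt 'ETP' by shifting back 19:
  E -> L
  T -> A
  P -> W
Step 5: 'ETP' decrypts to 'LAW'.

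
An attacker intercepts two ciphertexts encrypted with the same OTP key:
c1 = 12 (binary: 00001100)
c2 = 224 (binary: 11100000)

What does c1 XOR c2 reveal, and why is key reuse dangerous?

Step 1: c1 XOR c2 = (m1 XOR k) XOR (m2 XOR k).
Step 2: By XOR associativity/commutativity: = m1 XOR m2 XOR k XOR k = m1 XOR m2.
Step 3: 00001100 XOR 11100000 = 11101100 = 236.
Step 4: The key cancels out! An attacker learns m1 XOR m2 = 236, revealing the relationship between plaintexts.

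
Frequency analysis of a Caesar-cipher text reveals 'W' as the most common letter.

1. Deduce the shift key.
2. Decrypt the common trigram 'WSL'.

Step 1: In English, 'E' is the most frequent letter (12.7%).
Step 2: The most frequent ciphertext letter is 'W' (position 22).
Step 3: Shift = (22 - 4) mod 26 = 18.
Step 4: Decrypt 'WSL' by shifting back 18:
  W -> E
  S -> A
  L -> T
Step 5: 'WSL' decrypts to 'EAT'.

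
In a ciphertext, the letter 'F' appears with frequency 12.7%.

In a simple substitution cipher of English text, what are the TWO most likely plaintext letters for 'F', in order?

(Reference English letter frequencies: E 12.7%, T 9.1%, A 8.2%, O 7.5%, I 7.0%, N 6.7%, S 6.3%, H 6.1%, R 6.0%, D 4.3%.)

Step 1: Observed frequency of 'F' is 12.7%.
Step 2: Compute distances to each reference frequency and sort:
  E (12.7%): difference = 0.0% <-- BEST
  T (9.1%): difference = 3.6% <-- RUNNER-UP
  A (8.2%): difference = 4.5%
  O (7.5%): difference = 5.2%
  I (7.0%): difference = 5.7%
Step 3: Most likely is 'E' (12.7%, diff 0.0%); second most likely is 'T' (9.1%, diff 3.6%).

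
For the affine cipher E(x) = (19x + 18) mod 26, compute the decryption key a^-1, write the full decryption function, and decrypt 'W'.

Step 1: Find a^-1, the modular inverse of 19 mod 26.
Step 2: We need 19 * a^-1 = 1 (mod 26).
Step 3: 19 * 11 = 209 = 8 * 26 + 1, so a^-1 = 11.
Step 4: D(y) = 11(y - 18) mod 26.
Step 5: Apply to 'W' (y = 22): D(22) = 11 * (22 - 18) mod 26 = 11 * 4 mod 26 = 18 -> 'S'.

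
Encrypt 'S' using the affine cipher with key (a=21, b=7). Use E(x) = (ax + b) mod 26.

Step 1: Convert 'S' to number: x = 18.
Step 2: E(18) = (21 * 18 + 7) mod 26 = 385 mod 26 = 21.
Step 3: Convert 21 back to letter: V.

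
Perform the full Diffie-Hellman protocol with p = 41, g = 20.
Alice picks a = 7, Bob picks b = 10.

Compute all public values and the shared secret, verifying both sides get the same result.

Step 1: A = g^a mod p = 20^7 mod 41 = 8.
Step 2: B = g^b mod p = 20^10 mod 41 = 40.
Step 3: Alice computes s = B^a mod p = 40^7 mod 41 = 40.
Step 4: Bob computes s = A^b mod p = 8^10 mod 41 = 40.
Both sides agree: shared secret = 40.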